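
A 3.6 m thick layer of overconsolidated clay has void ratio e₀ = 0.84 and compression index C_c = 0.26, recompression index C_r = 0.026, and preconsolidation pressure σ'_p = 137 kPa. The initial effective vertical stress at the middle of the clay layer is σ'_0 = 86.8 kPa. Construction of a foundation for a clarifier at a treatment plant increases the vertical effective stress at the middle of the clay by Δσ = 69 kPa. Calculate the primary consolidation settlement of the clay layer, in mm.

S_c ≈ 38.5 mm

Final effective stress: σ'_f = 86.8 + 69 = 155.8 kPa.
σ'_f = 155.8 > σ'_p = 137 kPa, so the stress path crosses the preconsolidation pressure — recompression up to σ'_p, then virgin compression beyond:
S_c = H/(1+e₀)·[C_r·log₁₀(σ'_p/σ'_0) + C_c·log₁₀(σ'_f/σ'_p)]
    = 3.6/1.84 × [0.026×log₁₀(137/86.8) + 0.26×log₁₀(155.8/137)]
    = 1.9565 × [0.0051532 + 0.01452] = 0.03849 m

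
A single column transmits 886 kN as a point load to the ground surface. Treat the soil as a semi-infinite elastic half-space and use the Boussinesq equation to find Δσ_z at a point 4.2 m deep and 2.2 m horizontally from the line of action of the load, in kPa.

Δσ_z ≈ 13.1 kPa

Boussinesq vertical stress below a point load on an elastic half-space:
Δσ_z = 3P/(2πz²) · [1 + (r/z)²]^(−5/2)
r/z = 2.2/4.2 = 0.52381; [1+(r/z)²]^(−5/2) = 0.54545.
Δσ_z = 3×886/(2π×4.2²) × 0.54545 = 23.982 × 0.54545 = 13.08 kPa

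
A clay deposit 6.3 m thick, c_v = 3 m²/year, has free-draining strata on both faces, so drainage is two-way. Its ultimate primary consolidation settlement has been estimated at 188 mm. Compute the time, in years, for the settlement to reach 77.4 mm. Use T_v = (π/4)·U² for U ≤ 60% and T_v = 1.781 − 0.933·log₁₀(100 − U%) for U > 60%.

Drainage path length: H_d = H/2 = 3.15 m (double drainage).
U = S(t)/S_ult = 77.4/188 = 0.4117.
U ≤ 60%: T_v = (π/4)·U² = (π/4)×0.4117² = 0.13312.
t = T_v·H_d²/c_v = 0.13312×3.15²/3 = 0.4403 years.

t ≈ 0.44 years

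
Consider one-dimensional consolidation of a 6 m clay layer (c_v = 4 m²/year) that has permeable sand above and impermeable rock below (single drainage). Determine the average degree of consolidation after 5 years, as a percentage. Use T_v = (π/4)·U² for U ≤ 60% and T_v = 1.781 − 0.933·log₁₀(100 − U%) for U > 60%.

U ≈ 79.4 %

Drainage path length: H_d = H = 6 m (single drainage).
T_v = c_v·t/H_d² = 4×5/6² = 0.55556.
T_v = 0.55556 corresponds to the U > 60% branch:
U = 1 − 10^((1.781 − T_v)/0.933)/100 = 0.7942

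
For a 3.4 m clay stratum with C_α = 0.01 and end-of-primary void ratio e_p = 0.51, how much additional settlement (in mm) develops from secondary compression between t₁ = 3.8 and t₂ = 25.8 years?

S_s ≈ 18.7 mm

Secondary compression: S_s = C_α·H/(1+e_p)·log₁₀(t₂/t₁)
S_s = 0.01×3.4/(1+0.51)×log₁₀(25.8/3.8)
    = 0.02252 × 0.8318 = 0.01873 m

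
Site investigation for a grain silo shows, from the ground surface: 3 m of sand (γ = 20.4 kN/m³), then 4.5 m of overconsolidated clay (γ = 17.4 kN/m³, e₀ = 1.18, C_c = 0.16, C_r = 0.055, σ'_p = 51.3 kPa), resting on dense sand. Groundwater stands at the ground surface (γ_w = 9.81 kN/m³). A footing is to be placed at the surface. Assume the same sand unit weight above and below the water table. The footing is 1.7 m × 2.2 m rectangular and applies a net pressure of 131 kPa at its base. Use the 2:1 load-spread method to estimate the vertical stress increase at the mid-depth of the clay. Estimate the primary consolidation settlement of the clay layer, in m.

Mid-depth of clay below the ground surface: z = 3 + 4.5/2 = 5.25 m.
Total vertical stress at mid-clay: σ_v = 20.4×3 + 17.4×2.25 = 100.35 kPa.
Pore pressure: u = 9.81×(5.25 − 0) = 51.503 kPa.
Initial effective stress: σ'_0 = σ_v − u = 100.35 − 51.503 = 48.847 kPa.
Stress increase at mid-clay by the 2:1 spreading method:
Δσ = qBL/((B+z)(L+z)) = 131×1.7×2.2/((1.7+5.25)(2.2+5.25)) = 9.4624 kPa
Final effective stress: σ'_f = 48.847 + 9.4624 = 58.309 kPa.
σ'_f = 58.309 > σ'_p = 51.3 kPa, so the stress path crosses the preconsolidation pressure — recompression up to σ'_p, then virgin compression beyond:
S_c = H/(1+e₀)·[C_r·log₁₀(σ'_p/σ'_0) + C_c·log₁₀(σ'_f/σ'_p)]
    = 4.5/2.18 × [0.055×log₁₀(51.3/48.847) + 0.16×log₁₀(58.309/51.3)]
    = 2.0642 × [0.0011704 + 0.0088989] = 0.02079 m

S_c ≈ 0.0208 m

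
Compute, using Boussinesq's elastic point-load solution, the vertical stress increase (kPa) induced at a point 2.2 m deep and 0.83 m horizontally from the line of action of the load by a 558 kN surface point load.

Boussinesq vertical stress below a point load on an elastic half-space:
Δσ_z = 3P/(2πz²) · [1 + (r/z)²]^(−5/2)
r/z = 0.83/2.2 = 0.37727; [1+(r/z)²]^(−5/2) = 0.717.
Δσ_z = 3×558/(2π×2.2²) × 0.717 = 55.047 × 0.717 = 39.47 kPa

Δσ_z ≈ 39.5 kPa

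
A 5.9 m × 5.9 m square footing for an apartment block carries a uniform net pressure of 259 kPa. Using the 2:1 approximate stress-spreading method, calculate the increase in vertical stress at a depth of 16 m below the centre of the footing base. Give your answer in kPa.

By the 2:1 method the load spreads at 1 horizontal : 2 vertical, so at depth z the loaded area has grown by z in each plan dimension:
Δσ = qBL/((B+z)(L+z)) = 259×5.9×5.9/((5.9+16)(5.9+16)) = 18.798 kPa

Δσ_z ≈ 18.8 kPa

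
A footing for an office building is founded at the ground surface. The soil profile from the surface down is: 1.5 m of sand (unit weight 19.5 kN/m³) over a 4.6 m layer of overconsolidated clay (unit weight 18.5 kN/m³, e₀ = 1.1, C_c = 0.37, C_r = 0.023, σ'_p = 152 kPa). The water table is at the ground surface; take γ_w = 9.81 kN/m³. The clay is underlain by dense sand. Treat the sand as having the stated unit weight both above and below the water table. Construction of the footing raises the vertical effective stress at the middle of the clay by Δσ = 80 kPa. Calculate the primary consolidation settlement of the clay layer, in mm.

S_c ≈ 26.2 mm

Mid-depth of clay below the ground surface: z = 1.5 + 4.6/2 = 3.8 m.
Total vertical stress at mid-clay: σ_v = 19.5×1.5 + 18.5×2.3 = 71.8 kPa.
Pore pressure: u = 9.81×(3.8 − 0) = 37.278 kPa.
Initial effective stress: σ'_0 = σ_v − u = 71.8 − 37.278 = 34.522 kPa.
Final effective stress: σ'_f = 34.522 + 80 = 114.52 kPa.
σ'_f = 114.52 ≤ σ'_p = 152 kPa, so the clay remains overconsolidated and only the recompression index applies:
S_c = C_r·H/(1+e₀)·log₁₀(σ'_f/σ'_0) = 0.023×4.6/2.1×log₁₀(114.52/34.522)
    = 0.050382 × 0.52079 = 0.02624 m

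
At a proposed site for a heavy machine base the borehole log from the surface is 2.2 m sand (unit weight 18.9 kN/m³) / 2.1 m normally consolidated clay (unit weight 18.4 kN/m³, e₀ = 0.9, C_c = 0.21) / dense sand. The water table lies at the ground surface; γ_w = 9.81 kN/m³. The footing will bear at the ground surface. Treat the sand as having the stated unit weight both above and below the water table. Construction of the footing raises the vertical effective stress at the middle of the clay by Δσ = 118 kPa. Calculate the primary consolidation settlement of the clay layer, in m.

Mid-depth of clay below the ground surface: z = 2.2 + 2.1/2 = 3.25 m.
Total vertical stress at mid-clay: σ_v = 18.9×2.2 + 18.4×1.05 = 60.9 kPa.
Pore pressure: u = 9.81×(3.25 − 0) = 31.883 kPa.
Initial effective stress: σ'_0 = σ_v − u = 60.9 − 31.883 = 29.017 kPa.
Final effective stress: σ'_f = σ'_0 + Δσ = 29.017 + 118 = 147.02 kPa.
Normally consolidated clay, so the full stress increment lies on the virgin compression line:
S_c = C_c·H/(1+e₀)·log₁₀(σ'_f/σ'_0) = 0.21×2.1/(1+0.9)×log₁₀(147.02/29.017)
    = 0.23211 × 0.70472 = 0.1636 m

S_c ≈ 0.164 m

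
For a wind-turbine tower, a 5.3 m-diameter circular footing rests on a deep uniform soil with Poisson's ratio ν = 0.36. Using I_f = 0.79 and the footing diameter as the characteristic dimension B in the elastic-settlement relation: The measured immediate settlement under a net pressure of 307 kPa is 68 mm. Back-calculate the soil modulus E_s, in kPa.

S_e = q·B·(1−ν²)/E_s · I_f  ⇒  E_s = q·B·(1−ν²)·I_f / S_e.
E_s = 307 × 5.3 × 0.8704 × 0.79 / 0.068 = 16450 kPa

E_s ≈ 16500 kPa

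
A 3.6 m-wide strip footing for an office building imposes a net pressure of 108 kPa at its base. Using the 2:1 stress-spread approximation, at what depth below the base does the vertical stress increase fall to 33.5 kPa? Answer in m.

z ≈ 8.01 m

2:1 spreading — at depth z the loaded area has grown by z in each plan dimension:
qB/(B+z) = Δσ_z ⇒ z = qB/Δσ_z − B = 108×3.6/33.5 − 3.6 = 8.006 m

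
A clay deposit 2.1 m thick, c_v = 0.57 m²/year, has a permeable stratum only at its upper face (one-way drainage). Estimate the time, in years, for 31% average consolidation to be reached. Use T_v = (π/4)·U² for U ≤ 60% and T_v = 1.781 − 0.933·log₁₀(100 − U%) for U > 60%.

t ≈ 0.584 years

Drainage path length: H_d = H = 2.1 m (single drainage).
U ≤ 60%: T_v = (π/4)·U² = (π/4)×0.31² = 0.075477.
t = T_v·H_d²/c_v = 0.075477×2.1²/0.57 = 0.584 years.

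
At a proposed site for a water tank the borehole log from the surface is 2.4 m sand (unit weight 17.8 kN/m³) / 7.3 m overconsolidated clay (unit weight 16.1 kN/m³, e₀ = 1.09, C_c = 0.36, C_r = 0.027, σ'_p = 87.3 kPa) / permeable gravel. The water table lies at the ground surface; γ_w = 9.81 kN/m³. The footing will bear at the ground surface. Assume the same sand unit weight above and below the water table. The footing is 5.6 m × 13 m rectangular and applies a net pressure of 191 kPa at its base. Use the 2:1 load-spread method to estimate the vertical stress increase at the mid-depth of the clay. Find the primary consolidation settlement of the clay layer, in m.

Mid-depth of clay below the ground surface: z = 2.4 + 7.3/2 = 6.05 m.
Total vertical stress at mid-clay: σ_v = 17.8×2.4 + 16.1×3.65 = 101.48 kPa.
Pore pressure: u = 9.81×(6.05 − 0) = 59.351 kPa.
Initial effective stress: σ'_0 = σ_v − u = 101.48 − 59.351 = 42.129 kPa.
Stress increase at mid-clay by the 2:1 spreading method:
Δσ = qBL/((B+z)(L+z)) = 191×5.6×13/((5.6+6.05)(13+6.05)) = 62.653 kPa
Final effective stress: σ'_f = 42.129 + 62.653 = 104.78 kPa.
σ'_f = 104.78 > σ'_p = 87.3 kPa, so the stress path crosses the preconsolidation pressure — recompression up to σ'_p, then virgin compression beyond:
S_c = H/(1+e₀)·[C_r·log₁₀(σ'_p/σ'_0) + C_c·log₁₀(σ'_f/σ'_p)]
    = 7.3/2.09 × [0.027×log₁₀(87.3/42.129) + 0.36×log₁₀(104.78/87.3)]
    = 3.4928 × [0.0085437 + 0.028535] = 0.1295 m

S_c ≈ 0.13 m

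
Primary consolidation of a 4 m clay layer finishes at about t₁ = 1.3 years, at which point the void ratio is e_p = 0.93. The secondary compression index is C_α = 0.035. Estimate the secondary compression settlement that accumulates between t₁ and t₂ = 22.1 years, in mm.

Secondary compression: S_s = C_α·H/(1+e_p)·log₁₀(t₂/t₁)
S_s = 0.035×4/(1+0.93)×log₁₀(22.1/1.3)
    = 0.07254 × 1.23 = 0.08926 m

S_s ≈ 89.3 mm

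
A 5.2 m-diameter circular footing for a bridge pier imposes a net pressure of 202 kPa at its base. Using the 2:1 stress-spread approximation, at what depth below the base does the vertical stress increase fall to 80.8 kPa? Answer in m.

z ≈ 3.02 m

2:1 spreading — at depth z the loaded area has grown by z in each plan dimension:
qD²/(D+z)² = Δσ_z ⇒ z = D(√(q/Δσ_z) − 1) = 5.2×(√(202/80.8) − 1) = 3.022 m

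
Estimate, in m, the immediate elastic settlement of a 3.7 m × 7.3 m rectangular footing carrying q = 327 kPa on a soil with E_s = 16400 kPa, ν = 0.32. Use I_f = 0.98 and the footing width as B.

Immediate (elastic) settlement: S_e = q·B·(1−ν²)/E_s · I_f.
S_e = 327 × 3.7 × (1 − 0.32²) / 16400 × 0.98
    = 327 × 3.7 × 0.8976 / 16400 × 0.98
    = 0.0649 m

S_e ≈ 0.0649 m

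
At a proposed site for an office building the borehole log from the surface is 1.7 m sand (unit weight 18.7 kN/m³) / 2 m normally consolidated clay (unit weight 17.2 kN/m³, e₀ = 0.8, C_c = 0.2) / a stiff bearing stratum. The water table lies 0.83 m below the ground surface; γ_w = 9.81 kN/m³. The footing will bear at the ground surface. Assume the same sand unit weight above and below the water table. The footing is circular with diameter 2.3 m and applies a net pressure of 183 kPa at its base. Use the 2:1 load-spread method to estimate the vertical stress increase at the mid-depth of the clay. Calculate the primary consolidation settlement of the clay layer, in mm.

Mid-depth of clay below the ground surface: z = 1.7 + 2/2 = 2.7 m.
Total vertical stress at mid-clay: σ_v = 18.7×1.7 + 17.2×1 = 48.99 kPa.
Pore pressure: u = 9.81×(2.7 − 0.83) = 18.345 kPa.
Initial effective stress: σ'_0 = σ_v − u = 48.99 − 18.345 = 30.645 kPa.
Stress increase at mid-clay by the 2:1 spreading method:
Δσ ≈ qD²/(D+z)² = 183×2.3²/(2.3+2.7)² = 38.723 kPa
Final effective stress: σ'_f = σ'_0 + Δσ = 30.645 + 38.723 = 69.368 kPa.
Normally consolidated clay, so the full stress increment lies on the virgin compression line:
S_c = C_c·H/(1+e₀)·log₁₀(σ'_f/σ'_0) = 0.2×2/(1+0.8)×log₁₀(69.368/30.645)
    = 0.22222 × 0.3548 = 0.07884 m

S_c ≈ 78.8 mm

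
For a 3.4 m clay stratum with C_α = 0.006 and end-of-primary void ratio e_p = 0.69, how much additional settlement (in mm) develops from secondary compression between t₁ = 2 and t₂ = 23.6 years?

S_s ≈ 12.9 mm

Secondary compression: S_s = C_α·H/(1+e_p)·log₁₀(t₂/t₁)
S_s = 0.006×3.4/(1+0.69)×log₁₀(23.6/2)
    = 0.01207 × 1.072 = 0.01294 m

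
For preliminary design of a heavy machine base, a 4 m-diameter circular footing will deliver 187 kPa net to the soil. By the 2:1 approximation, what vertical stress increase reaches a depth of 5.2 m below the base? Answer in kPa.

Δσ_z ≈ 35.4 kPa

By the 2:1 method the load spreads at 1 horizontal : 2 vertical, so at depth z the loaded area has grown by z in each plan dimension:
Δσ ≈ qD²/(D+z)² = 187×4²/(4+5.2)² = 35.35 kPa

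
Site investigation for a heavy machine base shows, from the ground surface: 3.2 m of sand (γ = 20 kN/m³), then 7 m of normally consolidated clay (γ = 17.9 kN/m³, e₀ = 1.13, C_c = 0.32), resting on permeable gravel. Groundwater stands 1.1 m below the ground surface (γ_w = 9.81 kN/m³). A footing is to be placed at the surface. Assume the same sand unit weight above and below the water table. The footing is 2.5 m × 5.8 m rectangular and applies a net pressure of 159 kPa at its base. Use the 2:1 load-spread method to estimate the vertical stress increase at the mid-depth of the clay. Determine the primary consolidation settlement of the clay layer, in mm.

Mid-depth of clay below the ground surface: z = 3.2 + 7/2 = 6.7 m.
Total vertical stress at mid-clay: σ_v = 20×3.2 + 17.9×3.5 = 126.65 kPa.
Pore pressure: u = 9.81×(6.7 − 1.1) = 54.936 kPa.
Initial effective stress: σ'_0 = σ_v − u = 126.65 − 54.936 = 71.714 kPa.
Stress increase at mid-clay by the 2:1 spreading method:
Δσ = qBL/((B+z)(L+z)) = 159×2.5×5.8/((2.5+6.7)(5.8+6.7)) = 20.048 kPa
Final effective stress: σ'_f = σ'_0 + Δσ = 71.714 + 20.048 = 91.762 kPa.
Normally consolidated clay, so the full stress increment lies on the virgin compression line:
S_c = C_c·H/(1+e₀)·log₁₀(σ'_f/σ'_0) = 0.32×7/(1+1.13)×log₁₀(91.762/71.714)
    = 1.0516 × 0.10706 = 0.1126 m

S_c ≈ 113 mm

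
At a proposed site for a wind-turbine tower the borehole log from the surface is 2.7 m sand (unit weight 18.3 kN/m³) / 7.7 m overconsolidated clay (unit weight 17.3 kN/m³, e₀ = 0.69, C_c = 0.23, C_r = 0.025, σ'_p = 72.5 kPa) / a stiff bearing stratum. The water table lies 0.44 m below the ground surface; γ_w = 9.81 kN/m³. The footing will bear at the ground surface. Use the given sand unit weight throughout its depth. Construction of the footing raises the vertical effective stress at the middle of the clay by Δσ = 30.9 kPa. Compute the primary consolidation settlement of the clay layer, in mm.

S_c ≈ 95.6 mm

Mid-depth of clay below the ground surface: z = 2.7 + 7.7/2 = 6.55 m.
Total vertical stress at mid-clay: σ_v = 18.3×2.7 + 17.3×3.85 = 116.02 kPa.
Pore pressure: u = 9.81×(6.55 − 0.44) = 59.939 kPa.
Initial effective stress: σ'_0 = σ_v − u = 116.02 − 59.939 = 56.081 kPa.
Final effective stress: σ'_f = 56.081 + 30.9 = 86.981 kPa.
σ'_f = 86.981 > σ'_p = 72.5 kPa, so the stress path crosses the preconsolidation pressure — recompression up to σ'_p, then virgin compression beyond:
S_c = H/(1+e₀)·[C_r·log₁₀(σ'_p/σ'_0) + C_c·log₁₀(σ'_f/σ'_p)]
    = 7.7/1.69 × [0.025×log₁₀(72.5/56.081) + 0.23×log₁₀(86.981/72.5)]
    = 4.5562 × [0.0027881 + 0.01819] = 0.09558 m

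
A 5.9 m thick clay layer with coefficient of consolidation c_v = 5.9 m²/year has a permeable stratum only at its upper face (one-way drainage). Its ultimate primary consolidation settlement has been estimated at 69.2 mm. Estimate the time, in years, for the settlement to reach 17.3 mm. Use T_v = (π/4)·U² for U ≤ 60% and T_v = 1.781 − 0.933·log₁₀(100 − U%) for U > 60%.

t ≈ 0.29 years

Drainage path length: H_d = H = 5.9 m (single drainage).
U = S(t)/S_ult = 17.3/69.2 = 0.25.
U ≤ 60%: T_v = (π/4)·U² = (π/4)×0.25² = 0.049087.
t = T_v·H_d²/c_v = 0.049087×5.9²/5.9 = 0.2896 years.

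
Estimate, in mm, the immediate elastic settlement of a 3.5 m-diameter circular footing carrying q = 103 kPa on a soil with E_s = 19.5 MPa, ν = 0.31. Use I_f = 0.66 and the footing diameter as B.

Immediate (elastic) settlement: S_e = q·B·(1−ν²)/E_s · I_f.
E_s = 19.5 MPa = 19500 kPa.
S_e = 103 × 3.5 × (1 − 0.31²) / 19500 × 0.66
    = 103 × 3.5 × 0.9039 / 19500 × 0.66
    = 0.01103 m = 11.03 mm

S_e ≈ 11 mm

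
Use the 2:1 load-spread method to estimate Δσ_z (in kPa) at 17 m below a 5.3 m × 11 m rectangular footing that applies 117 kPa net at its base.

Δσ_z ≈ 10.9 kPa

By the 2:1 method the load spreads at 1 horizontal : 2 vertical, so at depth z the loaded area has grown by z in each plan dimension:
Δσ = qBL/((B+z)(L+z)) = 117×5.3×11/((5.3+17)(11+17)) = 10.924 kPa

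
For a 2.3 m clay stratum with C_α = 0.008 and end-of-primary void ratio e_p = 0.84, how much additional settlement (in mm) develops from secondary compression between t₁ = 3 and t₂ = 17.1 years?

S_s ≈ 7.56 mm

Secondary compression: S_s = C_α·H/(1+e_p)·log₁₀(t₂/t₁)
S_s = 0.008×2.3/(1+0.84)×log₁₀(17.1/3)
    = 0.01 × 0.7559 = 0.007559 m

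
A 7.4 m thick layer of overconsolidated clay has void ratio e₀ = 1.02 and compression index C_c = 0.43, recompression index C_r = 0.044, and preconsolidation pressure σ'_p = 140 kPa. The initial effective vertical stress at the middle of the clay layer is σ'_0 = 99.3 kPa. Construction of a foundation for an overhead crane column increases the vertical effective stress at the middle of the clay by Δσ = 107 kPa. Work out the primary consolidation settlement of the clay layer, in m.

S_c ≈ 0.289 m

Final effective stress: σ'_f = 99.3 + 107 = 206.3 kPa.
σ'_f = 206.3 > σ'_p = 140 kPa, so the stress path crosses the preconsolidation pressure — recompression up to σ'_p, then virgin compression beyond:
S_c = H/(1+e₀)·[C_r·log₁₀(σ'_p/σ'_0) + C_c·log₁₀(σ'_f/σ'_p)]
    = 7.4/2.02 × [0.044×log₁₀(140/99.3) + 0.43×log₁₀(206.3/140)]
    = 3.6634 × [0.0065639 + 0.0724] = 0.2893 m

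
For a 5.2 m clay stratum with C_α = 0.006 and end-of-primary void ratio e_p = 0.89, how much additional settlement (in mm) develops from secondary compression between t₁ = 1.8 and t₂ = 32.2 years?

S_s ≈ 20.7 mm

Secondary compression: S_s = C_α·H/(1+e_p)·log₁₀(t₂/t₁)
S_s = 0.006×5.2/(1+0.89)×log₁₀(32.2/1.8)
    = 0.01651 × 1.253 = 0.02068 m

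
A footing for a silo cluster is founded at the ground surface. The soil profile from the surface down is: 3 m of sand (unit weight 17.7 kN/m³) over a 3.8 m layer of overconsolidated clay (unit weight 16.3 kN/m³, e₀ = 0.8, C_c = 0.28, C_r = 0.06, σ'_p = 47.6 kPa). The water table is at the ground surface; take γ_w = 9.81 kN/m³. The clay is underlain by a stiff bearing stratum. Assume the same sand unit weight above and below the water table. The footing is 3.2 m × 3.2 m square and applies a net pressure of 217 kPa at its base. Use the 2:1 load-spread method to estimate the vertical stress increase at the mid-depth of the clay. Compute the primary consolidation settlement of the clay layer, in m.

Mid-depth of clay below the ground surface: z = 3 + 3.8/2 = 4.9 m.
Total vertical stress at mid-clay: σ_v = 17.7×3 + 16.3×1.9 = 84.07 kPa.
Pore pressure: u = 9.81×(4.9 − 0) = 48.069 kPa.
Initial effective stress: σ'_0 = σ_v − u = 84.07 − 48.069 = 36.001 kPa.
Stress increase at mid-clay by the 2:1 spreading method:
Δσ = qBL/((B+z)(L+z)) = 217×3.2×3.2/((3.2+4.9)(3.2+4.9)) = 33.868 kPa
Final effective stress: σ'_f = 36.001 + 33.868 = 69.869 kPa.
σ'_f = 69.869 > σ'_p = 47.6 kPa, so the stress path crosses the preconsolidation pressure — recompression up to σ'_p, then virgin compression beyond:
S_c = H/(1+e₀)·[C_r·log₁₀(σ'_p/σ'_0) + C_c·log₁₀(σ'_f/σ'_p)]
    = 3.8/1.8 × [0.06×log₁₀(47.6/36.001) + 0.28×log₁₀(69.869/47.6)]
    = 2.1111 × [0.0072775 + 0.04667] = 0.1139 m

S_c ≈ 0.114 m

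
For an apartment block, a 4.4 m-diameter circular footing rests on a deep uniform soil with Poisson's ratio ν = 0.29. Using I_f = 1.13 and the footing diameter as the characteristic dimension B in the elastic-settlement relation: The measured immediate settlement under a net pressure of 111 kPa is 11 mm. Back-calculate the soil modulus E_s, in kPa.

E_s ≈ 46000 kPa

S_e = q·B·(1−ν²)/E_s · I_f  ⇒  E_s = q·B·(1−ν²)·I_f / S_e.
E_s = 111 × 4.4 × 0.9159 × 1.13 / 0.011 = 45950 kPa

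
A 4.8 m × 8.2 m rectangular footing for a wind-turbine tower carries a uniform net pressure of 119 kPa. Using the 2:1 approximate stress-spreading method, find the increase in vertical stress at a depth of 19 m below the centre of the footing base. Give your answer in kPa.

By the 2:1 method the load spreads at 1 horizontal : 2 vertical, so at depth z the loaded area has grown by z in each plan dimension:
Δσ = qBL/((B+z)(L+z)) = 119×4.8×8.2/((4.8+19)(8.2+19)) = 7.2353 kPa

Δσ_z ≈ 7.24 kPa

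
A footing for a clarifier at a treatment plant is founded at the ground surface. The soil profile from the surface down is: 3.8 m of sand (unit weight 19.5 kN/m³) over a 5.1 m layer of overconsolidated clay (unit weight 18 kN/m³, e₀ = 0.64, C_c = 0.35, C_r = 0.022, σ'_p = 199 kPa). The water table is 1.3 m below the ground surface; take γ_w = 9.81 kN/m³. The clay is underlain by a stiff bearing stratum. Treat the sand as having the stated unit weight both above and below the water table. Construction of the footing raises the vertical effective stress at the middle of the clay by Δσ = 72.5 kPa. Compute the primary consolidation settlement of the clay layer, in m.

S_c ≈ 0.021 m

Mid-depth of clay below the ground surface: z = 3.8 + 5.1/2 = 6.35 m.
Total vertical stress at mid-clay: σ_v = 19.5×3.8 + 18×2.55 = 120 kPa.
Pore pressure: u = 9.81×(6.35 − 1.3) = 49.541 kPa.
Initial effective stress: σ'_0 = σ_v − u = 120 − 49.541 = 70.459 kPa.
Final effective stress: σ'_f = 70.459 + 72.5 = 142.96 kPa.
σ'_f = 142.96 ≤ σ'_p = 199 kPa, so the clay remains overconsolidated and only the recompression index applies:
S_c = C_r·H/(1+e₀)·log₁₀(σ'_f/σ'_0) = 0.022×5.1/1.64×log₁₀(142.96/70.459)
    = 0.068416 × 0.30728 = 0.02102 m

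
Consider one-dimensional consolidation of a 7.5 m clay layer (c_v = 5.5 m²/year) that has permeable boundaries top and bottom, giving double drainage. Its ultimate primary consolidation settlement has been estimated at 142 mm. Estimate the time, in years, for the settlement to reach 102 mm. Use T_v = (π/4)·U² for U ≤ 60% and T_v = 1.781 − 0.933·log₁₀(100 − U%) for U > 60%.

t ≈ 1.1 years

Drainage path length: H_d = H/2 = 3.75 m (double drainage).
U = S(t)/S_ult = 102/142 = 0.7183.
U > 60%: T_v = 1.781 − 0.933·log₁₀(100 − 71.831) = 0.42836.
t = T_v·H_d²/c_v = 0.42836×3.75²/5.5 = 1.095 years.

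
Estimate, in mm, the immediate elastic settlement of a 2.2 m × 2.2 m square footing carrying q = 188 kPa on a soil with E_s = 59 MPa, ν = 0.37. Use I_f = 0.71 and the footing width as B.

Immediate (elastic) settlement: S_e = q·B·(1−ν²)/E_s · I_f.
E_s = 59 MPa = 59000 kPa.
S_e = 188 × 2.2 × (1 − 0.37²) / 59000 × 0.71
    = 188 × 2.2 × 0.8631 / 59000 × 0.71
    = 0.004296 m = 4.296 mm

S_e ≈ 4.3 mm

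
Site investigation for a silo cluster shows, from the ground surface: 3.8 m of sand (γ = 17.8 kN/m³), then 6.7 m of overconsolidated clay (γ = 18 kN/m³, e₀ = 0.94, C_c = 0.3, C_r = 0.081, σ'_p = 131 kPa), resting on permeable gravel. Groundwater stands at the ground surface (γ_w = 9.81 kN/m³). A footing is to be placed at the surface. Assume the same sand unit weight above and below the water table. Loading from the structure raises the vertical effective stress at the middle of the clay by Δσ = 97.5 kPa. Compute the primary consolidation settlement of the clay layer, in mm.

Mid-depth of clay below the ground surface: z = 3.8 + 6.7/2 = 7.15 m.
Total vertical stress at mid-clay: σ_v = 17.8×3.8 + 18×3.35 = 127.94 kPa.
Pore pressure: u = 9.81×(7.15 − 0) = 70.142 kPa.
Initial effective stress: σ'_0 = σ_v − u = 127.94 − 70.142 = 57.798 kPa.
Final effective stress: σ'_f = 57.798 + 97.5 = 155.3 kPa.
σ'_f = 155.3 > σ'_p = 131 kPa, so the stress path crosses the preconsolidation pressure — recompression up to σ'_p, then virgin compression beyond:
S_c = H/(1+e₀)·[C_r·log₁₀(σ'_p/σ'_0) + C_c·log₁₀(σ'_f/σ'_p)]
    = 6.7/1.94 × [0.081×log₁₀(131/57.798) + 0.3×log₁₀(155.3/131)]
    = 3.4536 × [0.028784 + 0.02217] = 0.176 m

S_c ≈ 176 mm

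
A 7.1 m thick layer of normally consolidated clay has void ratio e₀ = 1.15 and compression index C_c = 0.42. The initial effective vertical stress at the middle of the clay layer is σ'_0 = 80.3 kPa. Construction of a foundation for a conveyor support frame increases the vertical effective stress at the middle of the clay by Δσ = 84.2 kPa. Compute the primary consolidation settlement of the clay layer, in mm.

S_c ≈ 432 mm

Final effective stress: σ'_f = σ'_0 + Δσ = 80.3 + 84.2 = 164.5 kPa.
Normally consolidated clay, so the full stress increment lies on the virgin compression line:
S_c = C_c·H/(1+e₀)·log₁₀(σ'_f/σ'_0) = 0.42×7.1/(1+1.15)×log₁₀(164.5/80.3)
    = 1.387 × 0.31145 = 0.432 m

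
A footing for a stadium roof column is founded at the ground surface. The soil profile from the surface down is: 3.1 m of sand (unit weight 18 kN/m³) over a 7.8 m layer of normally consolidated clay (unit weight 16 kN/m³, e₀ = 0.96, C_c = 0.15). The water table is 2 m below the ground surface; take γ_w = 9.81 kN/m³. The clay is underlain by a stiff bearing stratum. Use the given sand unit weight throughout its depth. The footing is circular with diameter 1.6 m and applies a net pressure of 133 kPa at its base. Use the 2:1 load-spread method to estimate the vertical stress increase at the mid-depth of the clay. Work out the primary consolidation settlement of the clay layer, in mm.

S_c ≈ 16.7 mm

Mid-depth of clay below the ground surface: z = 3.1 + 7.8/2 = 7 m.
Total vertical stress at mid-clay: σ_v = 18×3.1 + 16×3.9 = 118.2 kPa.
Pore pressure: u = 9.81×(7 − 2) = 49.05 kPa.
Initial effective stress: σ'_0 = σ_v − u = 118.2 − 49.05 = 69.15 kPa.
Stress increase at mid-clay by the 2:1 spreading method:
Δσ ≈ qD²/(D+z)² = 133×1.6²/(1.6+7)² = 4.6036 kPa
Final effective stress: σ'_f = σ'_0 + Δσ = 69.15 + 4.6036 = 73.754 kPa.
Normally consolidated clay, so the full stress increment lies on the virgin compression line:
S_c = C_c·H/(1+e₀)·log₁₀(σ'_f/σ'_0) = 0.15×7.8/(1+0.96)×log₁₀(73.754/69.15)
    = 0.59694 × 0.027993 = 0.01671 m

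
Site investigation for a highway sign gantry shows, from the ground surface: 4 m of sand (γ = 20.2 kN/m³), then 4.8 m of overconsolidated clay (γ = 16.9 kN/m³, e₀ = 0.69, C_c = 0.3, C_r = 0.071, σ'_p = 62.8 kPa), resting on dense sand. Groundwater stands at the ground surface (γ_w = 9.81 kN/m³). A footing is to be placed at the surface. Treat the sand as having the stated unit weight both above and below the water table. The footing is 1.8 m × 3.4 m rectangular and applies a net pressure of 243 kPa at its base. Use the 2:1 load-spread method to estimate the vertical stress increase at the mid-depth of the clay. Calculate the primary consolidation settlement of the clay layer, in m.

Mid-depth of clay below the ground surface: z = 4 + 4.8/2 = 6.4 m.
Total vertical stress at mid-clay: σ_v = 20.2×4 + 16.9×2.4 = 121.36 kPa.
Pore pressure: u = 9.81×(6.4 − 0) = 62.784 kPa.
Initial effective stress: σ'_0 = σ_v − u = 121.36 − 62.784 = 58.576 kPa.
Stress increase at mid-clay by the 2:1 spreading method:
Δσ = qBL/((B+z)(L+z)) = 243×1.8×3.4/((1.8+6.4)(3.4+6.4)) = 18.506 kPa
Final effective stress: σ'_f = 58.576 + 18.506 = 77.082 kPa.
σ'_f = 77.082 > σ'_p = 62.8 kPa, so the stress path crosses the preconsolidation pressure — recompression up to σ'_p, then virgin compression beyond:
S_c = H/(1+e₀)·[C_r·log₁₀(σ'_p/σ'_0) + C_c·log₁₀(σ'_f/σ'_p)]
    = 4.8/1.69 × [0.071×log₁₀(62.8/58.576) + 0.3×log₁₀(77.082/62.8)]
    = 2.8402 × [0.002147 + 0.026698] = 0.08193 m

S_c ≈ 0.0819 m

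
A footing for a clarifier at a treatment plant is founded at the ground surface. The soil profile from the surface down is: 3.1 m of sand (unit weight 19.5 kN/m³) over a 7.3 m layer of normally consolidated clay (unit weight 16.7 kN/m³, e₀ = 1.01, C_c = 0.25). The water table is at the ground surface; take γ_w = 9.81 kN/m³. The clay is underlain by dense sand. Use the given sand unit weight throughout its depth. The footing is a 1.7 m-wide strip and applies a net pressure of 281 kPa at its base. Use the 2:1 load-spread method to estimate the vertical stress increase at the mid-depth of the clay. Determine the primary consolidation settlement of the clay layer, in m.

Mid-depth of clay below the ground surface: z = 3.1 + 7.3/2 = 6.75 m.
Total vertical stress at mid-clay: σ_v = 19.5×3.1 + 16.7×3.65 = 121.41 kPa.
Pore pressure: u = 9.81×(6.75 − 0) = 66.218 kPa.
Initial effective stress: σ'_0 = σ_v − u = 121.41 − 66.218 = 55.192 kPa.
Stress increase at mid-clay by the 2:1 spreading method:
Δσ = qB/(B+z) = 281×1.7/(1.7+6.75) = 56.533 kPa
Final effective stress: σ'_f = σ'_0 + Δσ = 55.192 + 56.533 = 111.72 kPa.
Normally consolidated clay, so the full stress increment lies on the virgin compression line:
S_c = C_c·H/(1+e₀)·log₁₀(σ'_f/σ'_0) = 0.25×7.3/(1+1.01)×log₁₀(111.72/55.192)
    = 0.90796 × 0.30625 = 0.2781 m

S_c ≈ 0.278 m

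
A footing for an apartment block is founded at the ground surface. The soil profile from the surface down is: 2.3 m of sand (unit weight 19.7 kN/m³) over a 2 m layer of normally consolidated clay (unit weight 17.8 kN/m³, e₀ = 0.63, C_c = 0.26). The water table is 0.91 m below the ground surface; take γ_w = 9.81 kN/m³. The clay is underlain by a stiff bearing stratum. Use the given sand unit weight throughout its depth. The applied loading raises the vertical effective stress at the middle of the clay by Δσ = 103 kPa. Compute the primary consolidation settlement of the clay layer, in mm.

Mid-depth of clay below the ground surface: z = 2.3 + 2/2 = 3.3 m.
Total vertical stress at mid-clay: σ_v = 19.7×2.3 + 17.8×1 = 63.11 kPa.
Pore pressure: u = 9.81×(3.3 − 0.91) = 23.446 kPa.
Initial effective stress: σ'_0 = σ_v − u = 63.11 − 23.446 = 39.664 kPa.
Final effective stress: σ'_f = σ'_0 + Δσ = 39.664 + 103 = 142.66 kPa.
Normally consolidated clay, so the full stress increment lies on the virgin compression line:
S_c = C_c·H/(1+e₀)·log₁₀(σ'_f/σ'_0) = 0.26×2/(1+0.63)×log₁₀(142.66/39.664)
    = 0.31902 × 0.55591 = 0.1773 m

S_c ≈ 177 mm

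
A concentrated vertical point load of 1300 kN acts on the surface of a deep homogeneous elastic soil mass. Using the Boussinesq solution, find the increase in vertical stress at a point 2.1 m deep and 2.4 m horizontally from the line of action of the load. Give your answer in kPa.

Δσ_z ≈ 17.4 kPa

Boussinesq vertical stress below a point load on an elastic half-space:
Δσ_z = 3P/(2πz²) · [1 + (r/z)²]^(−5/2)
r/z = 2.4/2.1 = 1.1429; [1+(r/z)²]^(−5/2) = 0.12382.
Δσ_z = 3×1300/(2π×2.1²) × 0.12382 = 140.75 × 0.12382 = 17.43 kPa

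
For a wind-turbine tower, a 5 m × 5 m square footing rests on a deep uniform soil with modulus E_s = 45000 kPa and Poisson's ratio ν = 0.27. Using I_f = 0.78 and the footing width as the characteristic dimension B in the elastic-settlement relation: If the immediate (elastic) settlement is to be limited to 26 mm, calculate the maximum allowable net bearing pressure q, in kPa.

S_e = q·B·(1−ν²)/E_s · I_f  ⇒  q = S_e·E_s / (B·(1−ν²)·I_f).
q = 0.026 × 45000 / (5 × 0.9271 × 0.78) = 323.6 kPa

q ≈ 324 kPa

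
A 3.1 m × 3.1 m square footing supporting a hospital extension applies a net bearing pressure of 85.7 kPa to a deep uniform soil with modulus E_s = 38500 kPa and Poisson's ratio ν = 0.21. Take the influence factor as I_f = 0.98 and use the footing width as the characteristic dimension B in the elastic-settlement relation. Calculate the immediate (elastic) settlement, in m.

S_e ≈ 0.00646 m

Immediate (elastic) settlement: S_e = q·B·(1−ν²)/E_s · I_f.
S_e = 85.7 × 3.1 × (1 − 0.21²) / 38500 × 0.98
    = 85.7 × 3.1 × 0.9559 / 38500 × 0.98
    = 0.006464 m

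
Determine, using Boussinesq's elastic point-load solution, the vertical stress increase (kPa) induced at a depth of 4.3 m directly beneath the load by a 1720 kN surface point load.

Δσ_z ≈ 44.4 kPa

Boussinesq vertical stress below a point load on an elastic half-space:
Δσ_z = 3P/(2πz²) · [1 + (r/z)²]^(−5/2)
r/z = 0/4.3 = 0; [1+(r/z)²]^(−5/2) = 1.
Δσ_z = 3×1720/(2π×4.3²) × 1 = 44.415 × 1 = 44.41 kPa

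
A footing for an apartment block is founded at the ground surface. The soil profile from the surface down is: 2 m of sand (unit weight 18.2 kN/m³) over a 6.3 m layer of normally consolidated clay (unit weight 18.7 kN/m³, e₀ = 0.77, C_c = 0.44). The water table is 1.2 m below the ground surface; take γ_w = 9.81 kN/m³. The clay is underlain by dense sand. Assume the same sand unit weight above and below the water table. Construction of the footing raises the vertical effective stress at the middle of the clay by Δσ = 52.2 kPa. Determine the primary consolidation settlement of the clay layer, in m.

Mid-depth of clay below the ground surface: z = 2 + 6.3/2 = 5.15 m.
Total vertical stress at mid-clay: σ_v = 18.2×2 + 18.7×3.15 = 95.305 kPa.
Pore pressure: u = 9.81×(5.15 − 1.2) = 38.75 kPa.
Initial effective stress: σ'_0 = σ_v − u = 95.305 − 38.75 = 56.555 kPa.
Final effective stress: σ'_f = σ'_0 + Δσ = 56.555 + 52.2 = 108.75 kPa.
Normally consolidated clay, so the full stress increment lies on the virgin compression line:
S_c = C_c·H/(1+e₀)·log₁₀(σ'_f/σ'_0) = 0.44×6.3/(1+0.77)×log₁₀(108.75/56.555)
    = 1.5661 × 0.28396 = 0.4447 m

S_c ≈ 0.445 m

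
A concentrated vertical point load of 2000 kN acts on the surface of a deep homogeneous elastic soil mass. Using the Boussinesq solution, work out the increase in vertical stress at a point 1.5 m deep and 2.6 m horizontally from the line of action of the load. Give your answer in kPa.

Δσ_z ≈ 13.2 kPa

Boussinesq vertical stress below a point load on an elastic half-space:
Δσ_z = 3P/(2πz²) · [1 + (r/z)²]^(−5/2)
r/z = 2.6/1.5 = 1.7333; [1+(r/z)²]^(−5/2) = 0.031163.
Δσ_z = 3×2000/(2π×1.5²) × 0.031163 = 424.41 × 0.031163 = 13.23 kPa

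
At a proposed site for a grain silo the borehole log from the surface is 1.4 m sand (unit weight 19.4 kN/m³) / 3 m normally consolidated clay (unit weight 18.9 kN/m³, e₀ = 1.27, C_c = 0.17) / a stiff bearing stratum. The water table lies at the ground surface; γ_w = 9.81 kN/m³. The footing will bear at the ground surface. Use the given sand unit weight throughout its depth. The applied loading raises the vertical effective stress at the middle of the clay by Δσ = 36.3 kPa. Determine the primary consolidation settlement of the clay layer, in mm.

Mid-depth of clay below the ground surface: z = 1.4 + 3/2 = 2.9 m.
Total vertical stress at mid-clay: σ_v = 19.4×1.4 + 18.9×1.5 = 55.51 kPa.
Pore pressure: u = 9.81×(2.9 − 0) = 28.449 kPa.
Initial effective stress: σ'_0 = σ_v − u = 55.51 − 28.449 = 27.061 kPa.
Final effective stress: σ'_f = σ'_0 + Δσ = 27.061 + 36.3 = 63.361 kPa.
Normally consolidated clay, so the full stress increment lies on the virgin compression line:
S_c = C_c·H/(1+e₀)·log₁₀(σ'_f/σ'_0) = 0.17×3/(1+1.27)×log₁₀(63.361/27.061)
    = 0.22467 × 0.36948 = 0.08301 m

S_c ≈ 83 mm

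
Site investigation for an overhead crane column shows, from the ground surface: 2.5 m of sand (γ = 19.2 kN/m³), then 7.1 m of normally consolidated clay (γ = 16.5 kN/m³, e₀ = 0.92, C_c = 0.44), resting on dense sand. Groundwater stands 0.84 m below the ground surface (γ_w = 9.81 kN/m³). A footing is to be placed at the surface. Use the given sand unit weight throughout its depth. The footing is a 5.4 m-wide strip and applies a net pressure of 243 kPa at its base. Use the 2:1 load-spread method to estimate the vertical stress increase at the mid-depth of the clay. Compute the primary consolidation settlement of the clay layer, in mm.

Mid-depth of clay below the ground surface: z = 2.5 + 7.1/2 = 6.05 m.
Total vertical stress at mid-clay: σ_v = 19.2×2.5 + 16.5×3.55 = 106.57 kPa.
Pore pressure: u = 9.81×(6.05 − 0.84) = 51.11 kPa.
Initial effective stress: σ'_0 = σ_v − u = 106.57 − 51.11 = 55.46 kPa.
Stress increase at mid-clay by the 2:1 spreading method:
Δσ = qB/(B+z) = 243×5.4/(5.4+6.05) = 114.6 kPa
Final effective stress: σ'_f = σ'_0 + Δσ = 55.46 + 114.6 = 170.06 kPa.
Normally consolidated clay, so the full stress increment lies on the virgin compression line:
S_c = C_c·H/(1+e₀)·log₁₀(σ'_f/σ'_0) = 0.44×7.1/(1+0.92)×log₁₀(170.06/55.46)
    = 1.6271 × 0.48662 = 0.7918 m

S_c ≈ 792 mm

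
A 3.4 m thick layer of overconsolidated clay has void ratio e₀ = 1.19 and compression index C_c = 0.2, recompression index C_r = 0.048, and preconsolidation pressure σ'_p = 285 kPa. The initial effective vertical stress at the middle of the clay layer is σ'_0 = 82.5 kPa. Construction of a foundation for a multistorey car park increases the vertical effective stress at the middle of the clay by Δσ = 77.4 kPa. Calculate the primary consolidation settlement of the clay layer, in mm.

S_c ≈ 21.4 mm

Final effective stress: σ'_f = 82.5 + 77.4 = 159.9 kPa.
σ'_f = 159.9 ≤ σ'_p = 285 kPa, so the clay remains overconsolidated and only the recompression index applies:
S_c = C_r·H/(1+e₀)·log₁₀(σ'_f/σ'_0) = 0.048×3.4/2.19×log₁₀(159.9/82.5)
    = 0.07452 × 0.28739 = 0.02142 m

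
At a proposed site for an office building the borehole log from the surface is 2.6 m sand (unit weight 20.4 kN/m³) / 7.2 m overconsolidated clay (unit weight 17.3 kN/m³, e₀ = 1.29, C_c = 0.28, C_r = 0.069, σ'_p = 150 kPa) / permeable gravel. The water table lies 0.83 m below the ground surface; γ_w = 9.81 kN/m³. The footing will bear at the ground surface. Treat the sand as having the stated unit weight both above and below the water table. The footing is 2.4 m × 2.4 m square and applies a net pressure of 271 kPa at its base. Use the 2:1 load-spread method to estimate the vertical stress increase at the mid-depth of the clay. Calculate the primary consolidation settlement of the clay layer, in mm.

Mid-depth of clay below the ground surface: z = 2.6 + 7.2/2 = 6.2 m.
Total vertical stress at mid-clay: σ_v = 20.4×2.6 + 17.3×3.6 = 115.32 kPa.
Pore pressure: u = 9.81×(6.2 − 0.83) = 52.68 kPa.
Initial effective stress: σ'_0 = σ_v − u = 115.32 − 52.68 = 62.64 kPa.
Stress increase at mid-clay by the 2:1 spreading method:
Δσ = qBL/((B+z)(L+z)) = 271×2.4×2.4/((2.4+6.2)(2.4+6.2)) = 21.105 kPa
Final effective stress: σ'_f = 62.64 + 21.105 = 83.745 kPa.
σ'_f = 83.745 ≤ σ'_p = 150 kPa, so the clay remains overconsolidated and only the recompression index applies:
S_c = C_r·H/(1+e₀)·log₁₀(σ'_f/σ'_0) = 0.069×7.2/2.29×log₁₀(83.745/62.64)
    = 0.21694 × 0.12611 = 0.02736 m

S_c ≈ 27.4 mm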